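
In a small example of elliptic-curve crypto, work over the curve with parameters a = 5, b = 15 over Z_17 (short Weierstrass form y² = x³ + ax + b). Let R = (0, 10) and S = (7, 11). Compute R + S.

(1, 2)

(0, 10) + (7, 11). λ = (11 - 10)/(7 - 0) ≡ 1/7 mod 17. 7⁻¹ ≡ 5 (mod 17) since 7·5 = 35 ≡ 1, so λ ≡ 5.
  x = λ² - 0 - 7 = 25 - 7 ≡ 1; y = λ·(0 - 1) - 10 ≡ 2. → (1, 2)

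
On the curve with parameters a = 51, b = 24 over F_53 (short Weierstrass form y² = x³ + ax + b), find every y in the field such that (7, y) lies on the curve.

none

x³ + 51x + 24 = 724 ≡ 35 (mod 53).
35 is a non-residue mod 53; no y exists.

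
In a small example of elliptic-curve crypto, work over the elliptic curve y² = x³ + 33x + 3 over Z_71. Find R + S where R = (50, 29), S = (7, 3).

(50, 29) + (7, 3). λ = (3 - 29)/(7 - 50) ≡ 45/28 mod 71. 28⁻¹ ≡ 33 (mod 71), so λ ≡ 65.
  x = λ² - 50 - 7 = 4225 - 57 ≡ 50; y = λ·(50 - 50) - 29 ≡ 42. → (50, 42)

(50, 42)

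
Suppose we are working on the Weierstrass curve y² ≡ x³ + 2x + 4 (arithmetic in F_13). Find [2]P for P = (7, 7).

tangent at (7, 7): λ = (3·7² + 2)/(2·7) ≡ 6/1. 1⁻¹ ≡ 1 (mod 13), so λ ≡ 6·1 ≡ 6.
  x = λ² - 7 - 7 = 36 - 14 ≡ 9; y = λ·(7 - 9) - 7 ≡ 7. → (9, 7)

(9, 7)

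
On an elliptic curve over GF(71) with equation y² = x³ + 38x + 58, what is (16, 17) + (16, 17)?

(17, 47)

tangent at (16, 17): λ = (3·16² + 38)/(2·17) ≡ 25/34. 34⁻¹ ≡ 23 (mod 71), so λ ≡ 25·23 ≡ 7.
  x = λ² - 16 - 16 = 49 - 32 ≡ 17; y = λ·(16 - 17) - 17 ≡ 47. → (17, 47)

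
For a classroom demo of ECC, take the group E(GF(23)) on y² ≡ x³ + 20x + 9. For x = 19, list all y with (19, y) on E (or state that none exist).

x³ + 20x + 9 = 7248 ≡ 3 (mod 23).
Square roots of 3 mod 23: 7 and 16 (since 7² = 49 ≡ 3).

7, 16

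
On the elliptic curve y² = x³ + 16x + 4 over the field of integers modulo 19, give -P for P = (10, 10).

(10, 9)

-(10, 10) = (10, -10 mod 19) = (10, 9).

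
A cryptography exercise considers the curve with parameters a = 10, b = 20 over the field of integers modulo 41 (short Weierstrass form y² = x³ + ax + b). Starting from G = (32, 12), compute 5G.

Double-and-add on 5 = (101)₂. Start with G = (32, 12) for the leading 1-bit.
double: tangent at (32, 12): λ = (3·32² + 10)/(2·12) ≡ 7/24. 24⁻¹ ≡ 12 (mod 41) since 24·12 = 288 ≡ 1, so λ ≡ 7·12 ≡ 2.
  x = λ² - 32 - 32 = 4 - 64 ≡ 22; y = λ·(32 - 22) - 12 ≡ 8. → (22, 8)
double: tangent at (22, 8): λ = (3·22² + 10)/(2·8) ≡ 27/16. 16⁻¹ ≡ 18 (mod 41), so λ ≡ 27·18 ≡ 35.
  x = λ² - 22 - 22 = 1225 - 44 ≡ 33; y = λ·(22 - 33) - 8 ≡ 17. → (33, 17)
add G: (33, 17) + (32, 12). λ = (12 - 17)/(32 - 33) ≡ 36/40 mod 41. 40⁻¹ ≡ 40 (mod 41), so λ ≡ 5.
  x = λ² - 33 - 32 = 25 - 65 ≡ 1; y = λ·(33 - 1) - 17 ≡ 20. → (1, 20)

(1, 20)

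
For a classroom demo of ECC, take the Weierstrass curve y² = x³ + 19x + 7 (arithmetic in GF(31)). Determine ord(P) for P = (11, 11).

3

2P: tangent at (11, 11): λ = (3·11² + 19)/(2·11) ≡ 10/22. 22⁻¹ ≡ 24 (mod 31), so λ ≡ 10·24 ≡ 23.
  x = λ² - 11 - 11 = 529 - 22 ≡ 11; y = λ·(11 - 11) - 11 ≡ 20. → (11, 20)
3P: (11, 20) + (11, 11): same x and y₁ ≡ -y₂, so the sum is O.
3P = O, so the order is 3.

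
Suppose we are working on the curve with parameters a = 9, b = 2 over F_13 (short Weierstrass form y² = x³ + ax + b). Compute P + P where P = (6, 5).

(1, 8)

tangent at (6, 5): λ = (3·6² + 9)/(2·5) ≡ 0/10. 10⁻¹ ≡ 4 (mod 13) since 10·4 = 40 ≡ 1, so λ ≡ 0·4 ≡ 0.
  x = λ² - 6 - 6 = 0 - 12 ≡ 1; y = λ·(6 - 1) - 5 ≡ 8. → (1, 8)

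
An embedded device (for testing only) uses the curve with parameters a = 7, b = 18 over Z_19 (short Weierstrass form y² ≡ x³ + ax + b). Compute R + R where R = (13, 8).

(10, 10)

tangent at (13, 8): λ = (3·13² + 7)/(2·8) ≡ 1/16. 16⁻¹ ≡ 6 (mod 19), so λ ≡ 1·6 ≡ 6.
  x = λ² - 13 - 13 = 36 - 26 ≡ 10; y = λ·(13 - 10) - 8 ≡ 10. → (10, 10)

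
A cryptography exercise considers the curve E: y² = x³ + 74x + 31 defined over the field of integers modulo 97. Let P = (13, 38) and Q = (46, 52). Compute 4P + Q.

First 4P:
Repeated addition: build up to 4P.
2P: tangent at (13, 38): λ = (3·13² + 74)/(2·38) ≡ 96/76. 76⁻¹ ≡ 60 (mod 97), so λ ≡ 96·60 ≡ 37.
  x = λ² - 13 - 13 = 1369 - 26 ≡ 82; y = λ·(13 - 82) - 38 ≡ 28. → (82, 28)
3P: (82, 28) + (13, 38). λ = (38 - 28)/(13 - 82) ≡ 10/28 mod 97. 28⁻¹ ≡ 52 (mod 97), so λ ≡ 35.
  x = λ² - 82 - 13 = 1225 - 95 ≡ 63; y = λ·(82 - 63) - 28 ≡ 55. → (63, 55)
4P: (63, 55) + (13, 38). λ = (38 - 55)/(13 - 63) ≡ 80/47 mod 97. 47⁻¹ ≡ 64 (mod 97), so λ ≡ 76.
  x = λ² - 63 - 13 = 5776 - 76 ≡ 74; y = λ·(63 - 74) - 55 ≡ 79. → (74, 79)
4P = (74, 79).
Finally 4P + Q:
(74, 79) + (46, 52). λ = (52 - 79)/(46 - 74) ≡ 70/69 mod 97. 69⁻¹ ≡ 45 (mod 97), so λ ≡ 46.
  x = λ² - 74 - 46 = 2116 - 120 ≡ 56; y = λ·(74 - 56) - 79 ≡ 70. → (56, 70)

(56, 70)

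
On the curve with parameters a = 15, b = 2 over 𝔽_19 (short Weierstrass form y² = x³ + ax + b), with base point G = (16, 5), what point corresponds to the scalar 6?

Double-and-add on 6 = (110)₂. Start with G = (16, 5) for the leading 1-bit.
double: tangent at (16, 5): λ = (3·16² + 15)/(2·5) ≡ 4/10. 10⁻¹ ≡ 2 (mod 19), so λ ≡ 4·2 ≡ 8.
  x = λ² - 16 - 16 = 64 - 32 ≡ 13; y = λ·(16 - 13) - 5 ≡ 0. → (13, 0)
add G: (13, 0) + (16, 5). λ = (5 - 0)/(16 - 13) ≡ 5/3 mod 19. 3⁻¹ ≡ 13 (mod 19) since 3·13 = 39 ≡ 1, so λ ≡ 8.
  x = λ² - 13 - 16 = 64 - 29 ≡ 16; y = λ·(13 - 16) - 0 ≡ 14. → (16, 14)
double: tangent at (16, 14): λ = (3·16² + 15)/(2·14) ≡ 4/9. 9⁻¹ ≡ 17 (mod 19), so λ ≡ 4·17 ≡ 11.
  x = λ² - 16 - 16 = 121 - 32 ≡ 13; y = λ·(16 - 13) - 14 ≡ 0. → (13, 0)

(13, 0)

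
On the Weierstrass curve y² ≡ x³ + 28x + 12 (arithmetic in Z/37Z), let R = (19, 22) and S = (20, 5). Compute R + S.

(28, 20)

(19, 22) + (20, 5). λ = (5 - 22)/(20 - 19) ≡ 20/1 mod 37. 1⁻¹ ≡ 1 (mod 37), so λ ≡ 20.
  x = λ² - 19 - 20 = 400 - 39 ≡ 28; y = λ·(19 - 28) - 22 ≡ 20. → (28, 20)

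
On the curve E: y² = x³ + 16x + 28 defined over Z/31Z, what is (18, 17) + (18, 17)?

tangent at (18, 17): λ = (3·18² + 16)/(2·17) ≡ 27/3. 3⁻¹ ≡ 21 (mod 31) since 3·21 = 63 ≡ 1, so λ ≡ 27·21 ≡ 9.
  x = λ² - 18 - 18 = 81 - 36 ≡ 14; y = λ·(18 - 14) - 17 ≡ 19. → (14, 19)

(14, 19)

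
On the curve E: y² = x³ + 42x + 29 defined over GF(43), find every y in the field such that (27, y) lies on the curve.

x³ + 42x + 29 = 20846 ≡ 34 (mod 43).
34 is a non-residue mod 43; no y exists.

none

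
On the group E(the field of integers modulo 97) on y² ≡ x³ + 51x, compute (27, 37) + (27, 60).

O

The two points share x = 27 and their y-coordinates satisfy 37 + 60 ≡ 0 (mod 97), so they are inverses. Their sum is O.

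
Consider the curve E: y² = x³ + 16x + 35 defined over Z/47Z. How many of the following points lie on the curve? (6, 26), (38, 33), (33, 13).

3

(6, 26): 26² ≡ 18, rhs ≡ 18 → on.
(38, 33): 33² ≡ 8, rhs ≡ 8 → on.
(33, 13): 13² ≡ 28, rhs ≡ 28 → on.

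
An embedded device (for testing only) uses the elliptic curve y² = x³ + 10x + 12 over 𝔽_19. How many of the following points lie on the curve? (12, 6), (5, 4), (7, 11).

(12, 6): 6² ≡ 17, rhs ≡ 17 → on.
(5, 4): 4² ≡ 16, rhs ≡ 16 → on.
(7, 11): 11² ≡ 7, rhs ≡ 7 → on.

3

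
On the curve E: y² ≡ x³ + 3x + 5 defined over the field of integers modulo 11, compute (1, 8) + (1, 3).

O

The two points share x = 1 and their y-coordinates satisfy 8 + 3 ≡ 0 (mod 11), so they are inverses. Their sum is the point at infinity.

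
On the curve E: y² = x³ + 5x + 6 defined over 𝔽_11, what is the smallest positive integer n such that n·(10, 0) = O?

2

2P: (10, 0) + (10, 0): same x and y₁ ≡ -y₂, so the sum is O.
2P = O, so the order is 2.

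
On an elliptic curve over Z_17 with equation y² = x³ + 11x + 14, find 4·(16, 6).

Write P = (16, 6).
Double-and-add on 4 = (100)₂. Start with P = (16, 6) for the leading 1-bit.
double: tangent at (16, 6): λ = (3·16² + 11)/(2·6) ≡ 14/12. 12⁻¹ ≡ 10 (mod 17) since 12·10 = 120 ≡ 1, so λ ≡ 14·10 ≡ 4.
  x = λ² - 16 - 16 = 16 - 32 ≡ 1; y = λ·(16 - 1) - 6 ≡ 3. → (1, 3)
double: tangent at (1, 3): λ = (3·1² + 11)/(2·3) ≡ 14/6. 6⁻¹ ≡ 3 (mod 17) since 6·3 = 18 ≡ 1, so λ ≡ 14·3 ≡ 8.
  x = λ² - 1 - 1 = 64 - 2 ≡ 11; y = λ·(1 - 11) - 3 ≡ 2. → (11, 2)

(11, 2)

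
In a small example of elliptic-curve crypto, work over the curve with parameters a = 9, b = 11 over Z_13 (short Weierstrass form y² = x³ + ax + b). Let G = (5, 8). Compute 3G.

Repeated addition: build up to 3G.
2G: tangent at (5, 8): λ = (3·5² + 9)/(2·8) ≡ 6/3. 3⁻¹ ≡ 9 (mod 13), so λ ≡ 6·9 ≡ 2.
  x = λ² - 5 - 5 = 4 - 10 ≡ 7; y = λ·(5 - 7) - 8 ≡ 1. → (7, 1)
3G: (7, 1) + (5, 8). λ = (8 - 1)/(5 - 7) ≡ 7/11 mod 13. 11⁻¹ ≡ 6 (mod 13) since 11·6 = 66 ≡ 1, so λ ≡ 3.
  x = λ² - 7 - 5 = 9 - 12 ≡ 10; y = λ·(7 - 10) - 1 ≡ 3. → (10, 3)

(10, 3)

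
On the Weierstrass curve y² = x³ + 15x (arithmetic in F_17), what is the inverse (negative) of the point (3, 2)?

-(3, 2) = (3, -2 mod 17) = (3, 15).

(3, 15)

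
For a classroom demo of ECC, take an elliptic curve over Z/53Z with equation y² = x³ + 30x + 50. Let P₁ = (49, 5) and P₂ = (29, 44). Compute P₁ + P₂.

(49, 5) + (29, 44). λ = (44 - 5)/(29 - 49) ≡ 39/33 mod 53. 33⁻¹ ≡ 45 (mod 53) since 33·45 = 1485 ≡ 1, so λ ≡ 6.
  x = λ² - 49 - 29 = 36 - 78 ≡ 11; y = λ·(49 - 11) - 5 ≡ 11. → (11, 11)

(11, 11)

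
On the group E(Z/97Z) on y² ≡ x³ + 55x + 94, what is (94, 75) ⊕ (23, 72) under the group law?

(94, 75) + (23, 72). λ = (72 - 75)/(23 - 94) ≡ 94/26 mod 97. 26⁻¹ ≡ 56 (mod 97), so λ ≡ 26.
  x = λ² - 94 - 23 = 676 - 117 ≡ 74; y = λ·(94 - 74) - 75 ≡ 57. → (74, 57)

(74, 57)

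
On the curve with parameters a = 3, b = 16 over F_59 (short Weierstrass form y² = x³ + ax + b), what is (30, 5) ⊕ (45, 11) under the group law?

(29, 19)

(30, 5) + (45, 11). λ = (11 - 5)/(45 - 30) ≡ 6/15 mod 59. 15⁻¹ ≡ 4 (mod 59), so λ ≡ 24.
  x = λ² - 30 - 45 = 576 - 75 ≡ 29; y = λ·(30 - 29) - 5 ≡ 19. → (29, 19)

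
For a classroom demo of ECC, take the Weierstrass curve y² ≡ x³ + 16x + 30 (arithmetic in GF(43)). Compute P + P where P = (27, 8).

(25, 4)

tangent at (27, 8): λ = (3·27² + 16)/(2·8) ≡ 10/16. 16⁻¹ ≡ 35 (mod 43), so λ ≡ 10·35 ≡ 6.
  x = λ² - 27 - 27 = 36 - 54 ≡ 25; y = λ·(27 - 25) - 8 ≡ 4. → (25, 4)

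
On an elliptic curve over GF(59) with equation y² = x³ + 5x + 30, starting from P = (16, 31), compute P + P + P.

(31, 2)

Repeated addition: build up to 3P.
2P: tangent at (16, 31): λ = (3·16² + 5)/(2·31) ≡ 6/3. 3⁻¹ ≡ 20 (mod 59) since 3·20 = 60 ≡ 1, so λ ≡ 6·20 ≡ 2.
  x = λ² - 16 - 16 = 4 - 32 ≡ 31; y = λ·(16 - 31) - 31 ≡ 57. → (31, 57)
3P: (31, 57) + (16, 31). λ = (31 - 57)/(16 - 31) ≡ 33/44 mod 59. 44⁻¹ ≡ 55 (mod 59), so λ ≡ 45.
  x = λ² - 31 - 16 = 2025 - 47 ≡ 31; y = λ·(31 - 31) - 57 ≡ 2. → (31, 2)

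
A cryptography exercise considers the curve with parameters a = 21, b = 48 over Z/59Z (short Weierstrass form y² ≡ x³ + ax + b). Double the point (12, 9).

tangent at (12, 9): λ = (3·12² + 21)/(2·9) ≡ 40/18. 18⁻¹ ≡ 23 (mod 59) since 18·23 = 414 ≡ 1, so λ ≡ 40·23 ≡ 35.
  x = λ² - 12 - 12 = 1225 - 24 ≡ 21; y = λ·(12 - 21) - 9 ≡ 30. → (21, 30)

(21, 30)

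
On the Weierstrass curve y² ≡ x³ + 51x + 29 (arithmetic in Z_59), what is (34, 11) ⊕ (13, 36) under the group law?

(34, 11) + (13, 36). λ = (36 - 11)/(13 - 34) ≡ 25/38 mod 59. 38⁻¹ ≡ 14 (mod 59) since 38·14 = 532 ≡ 1, so λ ≡ 55.
  x = λ² - 34 - 13 = 3025 - 47 ≡ 28; y = λ·(34 - 28) - 11 ≡ 24. → (28, 24)

(28, 24)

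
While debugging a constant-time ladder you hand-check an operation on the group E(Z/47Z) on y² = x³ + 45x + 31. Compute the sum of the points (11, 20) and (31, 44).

(29, 43)

(11, 20) + (31, 44). λ = (44 - 20)/(31 - 11) ≡ 24/20 mod 47. 20⁻¹ ≡ 40 (mod 47), so λ ≡ 20.
  x = λ² - 11 - 31 = 400 - 42 ≡ 29; y = λ·(11 - 29) - 20 ≡ 43. → (29, 43)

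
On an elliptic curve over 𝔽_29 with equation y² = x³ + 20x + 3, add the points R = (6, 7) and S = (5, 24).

(6, 7) + (5, 24). λ = (24 - 7)/(5 - 6) ≡ 17/28 mod 29. 28⁻¹ ≡ 28 (mod 29) since 28·28 = 784 ≡ 1, so λ ≡ 12.
  x = λ² - 6 - 5 = 144 - 11 ≡ 17; y = λ·(6 - 17) - 7 ≡ 6. → (17, 6)

(17, 6)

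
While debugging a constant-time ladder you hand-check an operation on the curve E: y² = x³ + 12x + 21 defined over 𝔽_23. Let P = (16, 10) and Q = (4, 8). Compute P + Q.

(16, 10) + (4, 8). λ = (8 - 10)/(4 - 16) ≡ 21/11 mod 23. 11⁻¹ ≡ 21 (mod 23) since 11·21 = 231 ≡ 1, so λ ≡ 4.
  x = λ² - 16 - 4 = 16 - 20 ≡ 19; y = λ·(16 - 19) - 10 ≡ 1. → (19, 1)

(19, 1)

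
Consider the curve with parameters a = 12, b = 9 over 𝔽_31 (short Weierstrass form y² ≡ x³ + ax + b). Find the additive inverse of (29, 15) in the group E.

-(29, 15) = (29, -15 mod 31) = (29, 16).

(29, 16)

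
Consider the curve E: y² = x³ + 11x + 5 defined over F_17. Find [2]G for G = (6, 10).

tangent at (6, 10): λ = (3·6² + 11)/(2·10) ≡ 0/3. 3⁻¹ ≡ 6 (mod 17), so λ ≡ 0·6 ≡ 0.
  x = λ² - 6 - 6 = 0 - 12 ≡ 5; y = λ·(6 - 5) - 10 ≡ 7. → (5, 7)

(5, 7)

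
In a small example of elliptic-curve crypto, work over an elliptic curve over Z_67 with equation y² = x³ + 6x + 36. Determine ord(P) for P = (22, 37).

2P: tangent at (22, 37): λ = (3·22² + 6)/(2·37) ≡ 51/7. 7⁻¹ ≡ 48 (mod 67) since 7·48 = 336 ≡ 1, so λ ≡ 51·48 ≡ 36.
  x = λ² - 22 - 22 = 1296 - 44 ≡ 46; y = λ·(22 - 46) - 37 ≡ 37. → (46, 37)
3P: (46, 37) + (22, 37). λ = (37 - 37)/(22 - 46) ≡ 0/43 mod 67. 43⁻¹ ≡ 53 (mod 67), so λ ≡ 0.
  x = λ² - 46 - 22 = 0 - 68 ≡ 66; y = λ·(46 - 66) - 37 ≡ 30. → (66, 30)
4P: (66, 30) + (22, 37). λ = (37 - 30)/(22 - 66) ≡ 7/23 mod 67. 23⁻¹ ≡ 35 (mod 67), so λ ≡ 44.
  x = λ² - 66 - 22 = 1936 - 88 ≡ 39; y = λ·(66 - 39) - 30 ≡ 19. → (39, 19)
5P: (39, 19) + (22, 37). λ = (37 - 19)/(22 - 39) ≡ 18/50 mod 67. 50⁻¹ ≡ 63 (mod 67), so λ ≡ 62.
  x = λ² - 39 - 22 = 3844 - 61 ≡ 31; y = λ·(39 - 31) - 19 ≡ 8. → (31, 8)
6P: (31, 8) + (22, 37). λ = (37 - 8)/(22 - 31) ≡ 29/58 mod 67. 58⁻¹ ≡ 52 (mod 67), so λ ≡ 34.
  x = λ² - 31 - 22 = 1156 - 53 ≡ 31; y = λ·(31 - 31) - 8 ≡ 59. → (31, 59)
7P: (31, 59) + (22, 37). λ = (37 - 59)/(22 - 31) ≡ 45/58 mod 67. 58⁻¹ ≡ 52 (mod 67), so λ ≡ 62.
  x = λ² - 31 - 22 = 3844 - 53 ≡ 39; y = λ·(31 - 39) - 59 ≡ 48. → (39, 48)
8P: (39, 48) + (22, 37). λ = (37 - 48)/(22 - 39) ≡ 56/50 mod 67. 50⁻¹ ≡ 63 (mod 67), so λ ≡ 44.
  x = λ² - 39 - 22 = 1936 - 61 ≡ 66; y = λ·(39 - 66) - 48 ≡ 37. → (66, 37)
9P: (66, 37) + (22, 37). λ = (37 - 37)/(22 - 66) ≡ 0/23 mod 67. 23⁻¹ ≡ 35 (mod 67), so λ ≡ 0.
  x = λ² - 66 - 22 = 0 - 88 ≡ 46; y = λ·(66 - 46) - 37 ≡ 30. → (46, 30)
10P: (46, 30) + (22, 37). λ = (37 - 30)/(22 - 46) ≡ 7/43 mod 67. 43⁻¹ ≡ 53 (mod 67), so λ ≡ 36.
  x = λ² - 46 - 22 = 1296 - 68 ≡ 22; y = λ·(46 - 22) - 30 ≡ 30. → (22, 30)
11P: (22, 30) + (22, 37): same x and y₁ ≡ -y₂, so the sum is O.
11P = O, so the order is 11.

11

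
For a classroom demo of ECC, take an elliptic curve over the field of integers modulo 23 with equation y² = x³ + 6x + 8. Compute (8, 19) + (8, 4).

O

The two points share x = 8 and their y-coordinates satisfy 19 + 4 ≡ 0 (mod 23), so they are inverses. Their sum is 𝒪.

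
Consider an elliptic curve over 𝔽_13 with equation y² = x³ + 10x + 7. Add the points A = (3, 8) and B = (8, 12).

(12, 3)

(3, 8) + (8, 12). λ = (12 - 8)/(8 - 3) ≡ 4/5 mod 13. 5⁻¹ ≡ 8 (mod 13), so λ ≡ 6.
  x = λ² - 3 - 8 = 36 - 11 ≡ 12; y = λ·(3 - 12) - 8 ≡ 3. → (12, 3)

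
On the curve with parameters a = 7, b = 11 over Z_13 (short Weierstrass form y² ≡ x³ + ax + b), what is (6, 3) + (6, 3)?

tangent at (6, 3): λ = (3·6² + 7)/(2·3) ≡ 11/6. 6⁻¹ ≡ 11 (mod 13) since 6·11 = 66 ≡ 1, so λ ≡ 11·11 ≡ 4.
  x = λ² - 6 - 6 = 16 - 12 ≡ 4; y = λ·(6 - 4) - 3 ≡ 5. → (4, 5)

(4, 5)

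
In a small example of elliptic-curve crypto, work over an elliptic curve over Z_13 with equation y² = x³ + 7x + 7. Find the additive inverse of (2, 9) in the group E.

-(2, 9) = (2, -9 mod 13) = (2, 4).

(2, 4)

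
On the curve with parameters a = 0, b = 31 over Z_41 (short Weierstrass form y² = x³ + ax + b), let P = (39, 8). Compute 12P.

(8, 16)

Double-and-add on 12 = (1100)₂. Start with P = (39, 8) for the leading 1-bit.
double: tangent at (39, 8): λ = (3·39² + 0)/(2·8) ≡ 12/16. 16⁻¹ ≡ 18 (mod 41) since 16·18 = 288 ≡ 1, so λ ≡ 12·18 ≡ 11.
  x = λ² - 39 - 39 = 121 - 78 ≡ 2; y = λ·(39 - 2) - 8 ≡ 30. → (2, 30)
add P: (2, 30) + (39, 8). λ = (8 - 30)/(39 - 2) ≡ 19/37 mod 41. 37⁻¹ ≡ 10 (mod 41), so λ ≡ 26.
  x = λ² - 2 - 39 = 676 - 41 ≡ 20; y = λ·(2 - 20) - 30 ≡ 35. → (20, 35)
double: tangent at (20, 35): λ = (3·20² + 0)/(2·35) ≡ 11/29. 29⁻¹ ≡ 17 (mod 41), so λ ≡ 11·17 ≡ 23.
  x = λ² - 20 - 20 = 529 - 40 ≡ 38; y = λ·(20 - 38) - 35 ≡ 2. → (38, 2)
double: tangent at (38, 2): λ = (3·38² + 0)/(2·2) ≡ 27/4. 4⁻¹ ≡ 31 (mod 41), so λ ≡ 27·31 ≡ 17.
  x = λ² - 38 - 38 = 289 - 76 ≡ 8; y = λ·(38 - 8) - 2 ≡ 16. → (8, 16)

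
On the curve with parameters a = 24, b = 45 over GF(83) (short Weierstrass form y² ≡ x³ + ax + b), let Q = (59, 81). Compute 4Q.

(9, 49)

Repeated addition: build up to 4Q.
2Q: tangent at (59, 81): λ = (3·59² + 24)/(2·81) ≡ 9/79. 79⁻¹ ≡ 62 (mod 83), so λ ≡ 9·62 ≡ 60.
  x = λ² - 59 - 59 = 3600 - 118 ≡ 79; y = λ·(59 - 79) - 81 ≡ 47. → (79, 47)
3Q: (79, 47) + (59, 81). λ = (81 - 47)/(59 - 79) ≡ 34/63 mod 83. 63⁻¹ ≡ 29 (mod 83), so λ ≡ 73.
  x = λ² - 79 - 59 = 5329 - 138 ≡ 45; y = λ·(79 - 45) - 47 ≡ 28. → (45, 28)
4Q: (45, 28) + (59, 81). λ = (81 - 28)/(59 - 45) ≡ 53/14 mod 83. 14⁻¹ ≡ 6 (mod 83), so λ ≡ 69.
  x = λ² - 45 - 59 = 4761 - 104 ≡ 9; y = λ·(45 - 9) - 28 ≡ 49. → (9, 49)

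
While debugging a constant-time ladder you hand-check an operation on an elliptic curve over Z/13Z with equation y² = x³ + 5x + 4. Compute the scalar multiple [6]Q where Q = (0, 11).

Repeated addition: build up to 6Q.
2Q: tangent at (0, 11): λ = (3·0² + 5)/(2·11) ≡ 5/9. 9⁻¹ ≡ 3 (mod 13), so λ ≡ 5·3 ≡ 2.
  x = λ² - 0 - 0 = 4 - 0 ≡ 4; y = λ·(0 - 4) - 11 ≡ 7. → (4, 7)
3Q: (4, 7) + (0, 11). λ = (11 - 7)/(0 - 4) ≡ 4/9 mod 13. 9⁻¹ ≡ 3 (mod 13) since 9·3 = 27 ≡ 1, so λ ≡ 12.
  x = λ² - 4 - 0 = 144 - 4 ≡ 10; y = λ·(4 - 10) - 7 ≡ 12. → (10, 12)
4Q: (10, 12) + (0, 11). λ = (11 - 12)/(0 - 10) ≡ 12/3 mod 13. 3⁻¹ ≡ 9 (mod 13) since 3·9 = 27 ≡ 1, so λ ≡ 4.
  x = λ² - 10 - 0 = 16 - 10 ≡ 6; y = λ·(10 - 6) - 12 ≡ 4. → (6, 4)
5Q: (6, 4) + (0, 11). λ = (11 - 4)/(0 - 6) ≡ 7/7 mod 13. 7⁻¹ ≡ 2 (mod 13), so λ ≡ 1.
  x = λ² - 6 - 0 = 1 - 6 ≡ 8; y = λ·(6 - 8) - 4 ≡ 7. → (8, 7)
6Q: (8, 7) + (0, 11). λ = (11 - 7)/(0 - 8) ≡ 4/5 mod 13. 5⁻¹ ≡ 8 (mod 13), so λ ≡ 6.
  x = λ² - 8 - 0 = 36 - 8 ≡ 2; y = λ·(8 - 2) - 7 ≡ 3. → (2, 3)

(2, 3)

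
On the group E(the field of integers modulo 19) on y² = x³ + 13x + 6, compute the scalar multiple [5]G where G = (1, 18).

(0, 5)

Double-and-add on 5 = (101)₂. Start with G = (1, 18) for the leading 1-bit.
double: tangent at (1, 18): λ = (3·1² + 13)/(2·18) ≡ 16/17. 17⁻¹ ≡ 9 (mod 19), so λ ≡ 16·9 ≡ 11.
  x = λ² - 1 - 1 = 121 - 2 ≡ 5; y = λ·(1 - 5) - 18 ≡ 14. → (5, 14)
double: tangent at (5, 14): λ = (3·5² + 13)/(2·14) ≡ 12/9. 9⁻¹ ≡ 17 (mod 19) since 9·17 = 153 ≡ 1, so λ ≡ 12·17 ≡ 14.
  x = λ² - 5 - 5 = 196 - 10 ≡ 15; y = λ·(5 - 15) - 14 ≡ 17. → (15, 17)
add G: (15, 17) + (1, 18). λ = (18 - 17)/(1 - 15) ≡ 1/5 mod 19. 5⁻¹ ≡ 4 (mod 19) since 5·4 = 20 ≡ 1, so λ ≡ 4.
  x = λ² - 15 - 1 = 16 - 16 ≡ 0; y = λ·(15 - 0) - 17 ≡ 5. → (0, 5)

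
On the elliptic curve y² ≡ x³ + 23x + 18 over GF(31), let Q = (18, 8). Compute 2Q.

(0, 7)

tangent at (18, 8): λ = (3·18² + 23)/(2·8) ≡ 3/16. 16⁻¹ ≡ 2 (mod 31) since 16·2 = 32 ≡ 1, so λ ≡ 3·2 ≡ 6.
  x = λ² - 18 - 18 = 36 - 36 ≡ 0; y = λ·(18 - 0) - 8 ≡ 7. → (0, 7)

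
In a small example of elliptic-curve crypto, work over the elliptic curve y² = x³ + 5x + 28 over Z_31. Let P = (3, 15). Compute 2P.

(26, 8)

tangent at (3, 15): λ = (3·3² + 5)/(2·15) ≡ 1/30. 30⁻¹ ≡ 30 (mod 31), so λ ≡ 1·30 ≡ 30.
  x = λ² - 3 - 3 = 900 - 6 ≡ 26; y = λ·(3 - 26) - 15 ≡ 8. → (26, 8)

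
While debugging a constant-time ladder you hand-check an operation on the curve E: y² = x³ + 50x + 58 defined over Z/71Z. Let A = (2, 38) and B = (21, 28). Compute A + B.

(2, 38) + (21, 28). λ = (28 - 38)/(21 - 2) ≡ 61/19 mod 71. 19⁻¹ ≡ 15 (mod 71), so λ ≡ 63.
  x = λ² - 2 - 21 = 3969 - 23 ≡ 41; y = λ·(2 - 41) - 38 ≡ 61. → (41, 61)

(41, 61)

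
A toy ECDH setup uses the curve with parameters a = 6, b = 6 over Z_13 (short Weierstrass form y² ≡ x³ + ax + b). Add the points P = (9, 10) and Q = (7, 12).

(9, 10) + (7, 12). λ = (12 - 10)/(7 - 9) ≡ 2/11 mod 13. 11⁻¹ ≡ 6 (mod 13) since 11·6 = 66 ≡ 1, so λ ≡ 12.
  x = λ² - 9 - 7 = 144 - 16 ≡ 11; y = λ·(9 - 11) - 10 ≡ 5. → (11, 5)

(11, 5)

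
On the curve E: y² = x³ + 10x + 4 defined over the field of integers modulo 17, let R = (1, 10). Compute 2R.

tangent at (1, 10): λ = (3·1² + 10)/(2·10) ≡ 13/3. 3⁻¹ ≡ 6 (mod 17) since 3·6 = 18 ≡ 1, so λ ≡ 13·6 ≡ 10.
  x = λ² - 1 - 1 = 100 - 2 ≡ 13; y = λ·(1 - 13) - 10 ≡ 6. → (13, 6)

(13, 6)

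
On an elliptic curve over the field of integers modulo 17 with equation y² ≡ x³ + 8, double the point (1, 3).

tangent at (1, 3): λ = (3·1² + 0)/(2·3) ≡ 3/6. 6⁻¹ ≡ 3 (mod 17), so λ ≡ 3·3 ≡ 9.
  x = λ² - 1 - 1 = 81 - 2 ≡ 11; y = λ·(1 - 11) - 3 ≡ 9. → (11, 9)

(11, 9)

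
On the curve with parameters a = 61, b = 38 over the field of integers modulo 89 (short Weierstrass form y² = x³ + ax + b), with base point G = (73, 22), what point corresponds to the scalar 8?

(30, 78)

Double-and-add on 8 = (1000)₂. Start with G = (73, 22) for the leading 1-bit.
double: tangent at (73, 22): λ = (3·73² + 61)/(2·22) ≡ 28/44. 44⁻¹ ≡ 87 (mod 89), so λ ≡ 28·87 ≡ 33.
  x = λ² - 73 - 73 = 1089 - 146 ≡ 53; y = λ·(73 - 53) - 22 ≡ 15. → (53, 15)
double: tangent at (53, 15): λ = (3·53² + 61)/(2·15) ≡ 33/30. 30⁻¹ ≡ 3 (mod 89) since 30·3 = 90 ≡ 1, so λ ≡ 33·3 ≡ 10.
  x = λ² - 53 - 53 = 100 - 106 ≡ 83; y = λ·(53 - 83) - 15 ≡ 41. → (83, 41)
double: tangent at (83, 41): λ = (3·83² + 61)/(2·41) ≡ 80/82. 82⁻¹ ≡ 38 (mod 89), so λ ≡ 80·38 ≡ 14.
  x = λ² - 83 - 83 = 196 - 166 ≡ 30; y = λ·(83 - 30) - 41 ≡ 78. → (30, 78)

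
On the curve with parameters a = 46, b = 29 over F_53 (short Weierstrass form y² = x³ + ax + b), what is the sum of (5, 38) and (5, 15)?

O

The two points share x = 5 and their y-coordinates satisfy 38 + 15 ≡ 0 (mod 53), so they are inverses. Their sum is O.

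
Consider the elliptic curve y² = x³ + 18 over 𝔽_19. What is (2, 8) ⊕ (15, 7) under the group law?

(2, 8) + (15, 7). λ = (7 - 8)/(15 - 2) ≡ 18/13 mod 19. 13⁻¹ ≡ 3 (mod 19), so λ ≡ 16.
  x = λ² - 2 - 15 = 256 - 17 ≡ 11; y = λ·(2 - 11) - 8 ≡ 0. → (11, 0)

(11, 0)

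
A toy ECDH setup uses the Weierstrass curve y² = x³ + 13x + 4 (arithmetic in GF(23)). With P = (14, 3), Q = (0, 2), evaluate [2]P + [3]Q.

(22, 6)

First 2P:
Repeated addition: build up to 2P.
2P: tangent at (14, 3): λ = (3·14² + 13)/(2·3) ≡ 3/6. 6⁻¹ ≡ 4 (mod 23), so λ ≡ 3·4 ≡ 12.
  x = λ² - 14 - 14 = 144 - 28 ≡ 1; y = λ·(14 - 1) - 3 ≡ 15. → (1, 15)
2P = (1, 15).
Next 3Q:
Repeated addition: build up to 3Q.
2Q: tangent at (0, 2): λ = (3·0² + 13)/(2·2) ≡ 13/4. 4⁻¹ ≡ 6 (mod 23) since 4·6 = 24 ≡ 1, so λ ≡ 13·6 ≡ 9.
  x = λ² - 0 - 0 = 81 - 0 ≡ 12; y = λ·(0 - 12) - 2 ≡ 5. → (12, 5)
3Q: (12, 5) + (0, 2). λ = (2 - 5)/(0 - 12) ≡ 20/11 mod 23. 11⁻¹ ≡ 21 (mod 23) since 11·21 = 231 ≡ 1, so λ ≡ 6.
  x = λ² - 12 - 0 = 36 - 12 ≡ 1; y = λ·(12 - 1) - 5 ≡ 15. → (1, 15)
3Q = (1, 15).
Finally 2P + 3Q:
tangent at (1, 15): λ = (3·1² + 13)/(2·15) ≡ 16/7. 7⁻¹ ≡ 10 (mod 23) since 7·10 = 70 ≡ 1, so λ ≡ 16·10 ≡ 22.
  x = λ² - 1 - 1 = 484 - 2 ≡ 22; y = λ·(1 - 22) - 15 ≡ 6. → (22, 6)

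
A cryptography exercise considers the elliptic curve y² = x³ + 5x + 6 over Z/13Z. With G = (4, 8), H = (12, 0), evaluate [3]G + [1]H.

(3, 3)

First 3G:
Repeated addition: build up to 3G.
2G: tangent at (4, 8): λ = (3·4² + 5)/(2·8) ≡ 1/3. 3⁻¹ ≡ 9 (mod 13), so λ ≡ 1·9 ≡ 9.
  x = λ² - 4 - 4 = 81 - 8 ≡ 8; y = λ·(4 - 8) - 8 ≡ 8. → (8, 8)
3G: (8, 8) + (4, 8). λ = (8 - 8)/(4 - 8) ≡ 0/9 mod 13. 9⁻¹ ≡ 3 (mod 13), so λ ≡ 0.
  x = λ² - 8 - 4 = 0 - 12 ≡ 1; y = λ·(8 - 1) - 8 ≡ 5. → (1, 5)
3G = (1, 5).
Finally 3G + H:
(1, 5) + (12, 0). λ = (0 - 5)/(12 - 1) ≡ 8/11 mod 13. 11⁻¹ ≡ 6 (mod 13) since 11·6 = 66 ≡ 1, so λ ≡ 9.
  x = λ² - 1 - 12 = 81 - 13 ≡ 3; y = λ·(1 - 3) - 5 ≡ 3. → (3, 3)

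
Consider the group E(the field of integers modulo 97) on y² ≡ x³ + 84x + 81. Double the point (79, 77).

tangent at (79, 77): λ = (3·79² + 84)/(2·77) ≡ 86/57. 57⁻¹ ≡ 80 (mod 97) since 57·80 = 4560 ≡ 1, so λ ≡ 86·80 ≡ 90.
  x = λ² - 79 - 79 = 8100 - 158 ≡ 85; y = λ·(79 - 85) - 77 ≡ 62. → (85, 62)

(85, 62)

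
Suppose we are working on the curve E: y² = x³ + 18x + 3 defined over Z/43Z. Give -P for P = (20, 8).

(20, 35)

-(20, 8) = (20, -8 mod 43) = (20, 35).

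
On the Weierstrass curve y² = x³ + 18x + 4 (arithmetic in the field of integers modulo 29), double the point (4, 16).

(12, 11)

tangent at (4, 16): λ = (3·4² + 18)/(2·16) ≡ 8/3. 3⁻¹ ≡ 10 (mod 29), so λ ≡ 8·10 ≡ 22.
  x = λ² - 4 - 4 = 484 - 8 ≡ 12; y = λ·(4 - 12) - 16 ≡ 11. → (12, 11)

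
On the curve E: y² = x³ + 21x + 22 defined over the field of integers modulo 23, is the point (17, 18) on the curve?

y² = 18² ≡ 2; x³ + 21x + 22 = 5292 ≡ 2 (mod 23). 2 = 2.

yes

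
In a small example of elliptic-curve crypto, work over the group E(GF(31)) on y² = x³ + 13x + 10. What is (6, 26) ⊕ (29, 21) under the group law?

(6, 26) + (29, 21). λ = (21 - 26)/(29 - 6) ≡ 26/23 mod 31. 23⁻¹ ≡ 27 (mod 31), so λ ≡ 20.
  x = λ² - 6 - 29 = 400 - 35 ≡ 24; y = λ·(6 - 24) - 26 ≡ 17. → (24, 17)

(24, 17)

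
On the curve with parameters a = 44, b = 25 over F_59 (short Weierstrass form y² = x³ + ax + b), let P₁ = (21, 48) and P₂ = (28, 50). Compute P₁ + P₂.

(21, 48) + (28, 50). λ = (50 - 48)/(28 - 21) ≡ 2/7 mod 59. 7⁻¹ ≡ 17 (mod 59), so λ ≡ 34.
  x = λ² - 21 - 28 = 1156 - 49 ≡ 45; y = λ·(21 - 45) - 48 ≡ 21. → (45, 21)

(45, 21)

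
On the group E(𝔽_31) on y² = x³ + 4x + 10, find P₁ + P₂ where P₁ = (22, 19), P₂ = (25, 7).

(22, 19) + (25, 7). λ = (7 - 19)/(25 - 22) ≡ 19/3 mod 31. 3⁻¹ ≡ 21 (mod 31), so λ ≡ 27.
  x = λ² - 22 - 25 = 729 - 47 ≡ 0; y = λ·(22 - 0) - 19 ≡ 17. → (0, 17)

(0, 17)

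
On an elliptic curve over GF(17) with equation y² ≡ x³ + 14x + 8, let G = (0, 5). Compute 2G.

(4, 3)

tangent at (0, 5): λ = (3·0² + 14)/(2·5) ≡ 14/10. 10⁻¹ ≡ 12 (mod 17), so λ ≡ 14·12 ≡ 15.
  x = λ² - 0 - 0 = 225 - 0 ≡ 4; y = λ·(0 - 4) - 5 ≡ 3. → (4, 3)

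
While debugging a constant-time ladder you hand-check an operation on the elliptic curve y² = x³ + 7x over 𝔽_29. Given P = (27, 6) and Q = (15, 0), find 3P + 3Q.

First 3P:
Repeated addition: build up to 3P.
2P: tangent at (27, 6): λ = (3·27² + 7)/(2·6) ≡ 19/12. 12⁻¹ ≡ 17 (mod 29), so λ ≡ 19·17 ≡ 4.
  x = λ² - 27 - 27 = 16 - 54 ≡ 20; y = λ·(27 - 20) - 6 ≡ 22. → (20, 22)
3P: (20, 22) + (27, 6). λ = (6 - 22)/(27 - 20) ≡ 13/7 mod 29. 7⁻¹ ≡ 25 (mod 29), so λ ≡ 6.
  x = λ² - 20 - 27 = 36 - 47 ≡ 18; y = λ·(20 - 18) - 22 ≡ 19. → (18, 19)
3P = (18, 19).
Next 3Q:
Repeated addition: build up to 3Q.
2Q: (15, 0) + (15, 0): same x and y₁ ≡ -y₂, so the sum is the point at infinity.
3Q: the point at infinity + (15, 0) = (15, 0) (identity).
3Q = (15, 0).
Finally 3P + 3Q:
(18, 19) + (15, 0). λ = (0 - 19)/(15 - 18) ≡ 10/26 mod 29. 26⁻¹ ≡ 19 (mod 29), so λ ≡ 16.
  x = λ² - 18 - 15 = 256 - 33 ≡ 20; y = λ·(18 - 20) - 19 ≡ 7. → (20, 7)

(20, 7)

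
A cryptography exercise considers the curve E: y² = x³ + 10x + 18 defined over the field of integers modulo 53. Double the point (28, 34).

(1, 20)

tangent at (28, 34): λ = (3·28² + 10)/(2·34) ≡ 30/15. 15⁻¹ ≡ 46 (mod 53), so λ ≡ 30·46 ≡ 2.
  x = λ² - 28 - 28 = 4 - 56 ≡ 1; y = λ·(28 - 1) - 34 ≡ 20. → (1, 20)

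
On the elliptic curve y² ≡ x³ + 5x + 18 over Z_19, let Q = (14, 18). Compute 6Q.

O

Repeated addition: build up to 6Q.
2Q: tangent at (14, 18): λ = (3·14² + 5)/(2·18) ≡ 4/17. 17⁻¹ ≡ 9 (mod 19), so λ ≡ 4·9 ≡ 17.
  x = λ² - 14 - 14 = 289 - 28 ≡ 14; y = λ·(14 - 14) - 18 ≡ 1. → (14, 1)
3Q: (14, 1) + (14, 18): same x and y₁ ≡ -y₂, so the sum is 𝒪.
4Q: 𝒪 + (14, 18) = (14, 18) (identity).
5Q: tangent at (14, 18): λ = (3·14² + 5)/(2·18) ≡ 4/17. 17⁻¹ ≡ 9 (mod 19) since 17·9 = 153 ≡ 1, so λ ≡ 4·9 ≡ 17.
  x = λ² - 14 - 14 = 289 - 28 ≡ 14; y = λ·(14 - 14) - 18 ≡ 1. → (14, 1)
6Q: (14, 1) + (14, 18): same x and y₁ ≡ -y₂, so the sum is 𝒪.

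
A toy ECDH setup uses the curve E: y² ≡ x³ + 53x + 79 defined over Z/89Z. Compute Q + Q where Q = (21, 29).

(8, 83)

tangent at (21, 29): λ = (3·21² + 53)/(2·29) ≡ 41/58. 58⁻¹ ≡ 66 (mod 89), so λ ≡ 41·66 ≡ 36.
  x = λ² - 21 - 21 = 1296 - 42 ≡ 8; y = λ·(21 - 8) - 29 ≡ 83. → (8, 83)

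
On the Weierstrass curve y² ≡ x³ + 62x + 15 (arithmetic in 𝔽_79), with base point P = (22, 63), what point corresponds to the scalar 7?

Double-and-add on 7 = (111)₂. Start with P = (22, 63) for the leading 1-bit.
double: tangent at (22, 63): λ = (3·22² + 62)/(2·63) ≡ 13/47. 47⁻¹ ≡ 37 (mod 79), so λ ≡ 13·37 ≡ 7.
  x = λ² - 22 - 22 = 49 - 44 ≡ 5; y = λ·(22 - 5) - 63 ≡ 56. → (5, 56)
add P: (5, 56) + (22, 63). λ = (63 - 56)/(22 - 5) ≡ 7/17 mod 79. 17⁻¹ ≡ 14 (mod 79), so λ ≡ 19.
  x = λ² - 5 - 22 = 361 - 27 ≡ 18; y = λ·(5 - 18) - 56 ≡ 13. → (18, 13)
double: tangent at (18, 13): λ = (3·18² + 62)/(2·13) ≡ 7/26. 26⁻¹ ≡ 76 (mod 79) since 26·76 = 1976 ≡ 1, so λ ≡ 7·76 ≡ 58.
  x = λ² - 18 - 18 = 3364 - 36 ≡ 10; y = λ·(18 - 10) - 13 ≡ 56. → (10, 56)
add P: (10, 56) + (22, 63). λ = (63 - 56)/(22 - 10) ≡ 7/12 mod 79. 12⁻¹ ≡ 33 (mod 79), so λ ≡ 73.
  x = λ² - 10 - 22 = 5329 - 32 ≡ 4; y = λ·(10 - 4) - 56 ≡ 66. → (4, 66)

(4, 66)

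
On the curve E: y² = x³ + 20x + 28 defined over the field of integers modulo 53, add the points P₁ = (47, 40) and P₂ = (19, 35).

(4, 15)

(47, 40) + (19, 35). λ = (35 - 40)/(19 - 47) ≡ 48/25 mod 53. 25⁻¹ ≡ 17 (mod 53), so λ ≡ 21.
  x = λ² - 47 - 19 = 441 - 66 ≡ 4; y = λ·(47 - 4) - 40 ≡ 15. → (4, 15)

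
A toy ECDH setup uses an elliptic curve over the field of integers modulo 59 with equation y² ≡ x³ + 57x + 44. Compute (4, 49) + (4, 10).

O

The two points share x = 4 and their y-coordinates satisfy 49 + 10 ≡ 0 (mod 59), so they are inverses. Their sum is O.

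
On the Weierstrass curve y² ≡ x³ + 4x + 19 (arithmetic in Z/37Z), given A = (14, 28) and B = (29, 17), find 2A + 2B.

First 2A:
Repeated addition: build up to 2A.
2A: tangent at (14, 28): λ = (3·14² + 4)/(2·28) ≡ 0/19. 19⁻¹ ≡ 2 (mod 37), so λ ≡ 0·2 ≡ 0.
  x = λ² - 14 - 14 = 0 - 28 ≡ 9; y = λ·(14 - 9) - 28 ≡ 9. → (9, 9)
2A = (9, 9).
Next 2B:
Repeated addition: build up to 2B.
2B: tangent at (29, 17): λ = (3·29² + 4)/(2·17) ≡ 11/34. 34⁻¹ ≡ 12 (mod 37) since 34·12 = 408 ≡ 1, so λ ≡ 11·12 ≡ 21.
  x = λ² - 29 - 29 = 441 - 58 ≡ 13; y = λ·(29 - 13) - 17 ≡ 23. → (13, 23)
2B = (13, 23).
Finally 2A + 2B:
(9, 9) + (13, 23). λ = (23 - 9)/(13 - 9) ≡ 14/4 mod 37. 4⁻¹ ≡ 28 (mod 37) since 4·28 = 112 ≡ 1, so λ ≡ 22.
  x = λ² - 9 - 13 = 484 - 22 ≡ 18; y = λ·(9 - 18) - 9 ≡ 15. → (18, 15)

(18, 15)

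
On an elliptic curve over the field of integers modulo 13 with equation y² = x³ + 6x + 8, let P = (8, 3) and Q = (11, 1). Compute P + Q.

(8, 3) + (11, 1). λ = (1 - 3)/(11 - 8) ≡ 11/3 mod 13. 3⁻¹ ≡ 9 (mod 13), so λ ≡ 8.
  x = λ² - 8 - 11 = 64 - 19 ≡ 6; y = λ·(8 - 6) - 3 ≡ 0. → (6, 0)

(6, 0)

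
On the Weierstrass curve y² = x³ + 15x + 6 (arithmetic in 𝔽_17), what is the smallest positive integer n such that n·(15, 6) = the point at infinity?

12

2P: tangent at (15, 6): λ = (3·15² + 15)/(2·6) ≡ 10/12. 12⁻¹ ≡ 10 (mod 17) since 12·10 = 120 ≡ 1, so λ ≡ 10·10 ≡ 15.
  x = λ² - 15 - 15 = 225 - 30 ≡ 8; y = λ·(15 - 8) - 6 ≡ 14. → (8, 14)
3P: (8, 14) + (15, 6). λ = (6 - 14)/(15 - 8) ≡ 9/7 mod 17. 7⁻¹ ≡ 5 (mod 17), so λ ≡ 11.
  x = λ² - 8 - 15 = 121 - 23 ≡ 13; y = λ·(8 - 13) - 14 ≡ 16. → (13, 16)
4P: (13, 16) + (15, 6). λ = (6 - 16)/(15 - 13) ≡ 7/2 mod 17. 2⁻¹ ≡ 9 (mod 17), so λ ≡ 12.
  x = λ² - 13 - 15 = 144 - 28 ≡ 14; y = λ·(13 - 14) - 16 ≡ 6. → (14, 6)
5P: (14, 6) + (15, 6). λ = (6 - 6)/(15 - 14) ≡ 0/1 mod 17. 1⁻¹ ≡ 1 (mod 17), so λ ≡ 0.
  x = λ² - 14 - 15 = 0 - 29 ≡ 5; y = λ·(14 - 5) - 6 ≡ 11. → (5, 11)
6P: (5, 11) + (15, 6). λ = (6 - 11)/(15 - 5) ≡ 12/10 mod 17. 10⁻¹ ≡ 12 (mod 17), so λ ≡ 8.
  x = λ² - 5 - 15 = 64 - 20 ≡ 10; y = λ·(5 - 10) - 11 ≡ 0. → (10, 0)
7P: (10, 0) + (15, 6). λ = (6 - 0)/(15 - 10) ≡ 6/5 mod 17. 5⁻¹ ≡ 7 (mod 17) since 5·7 = 35 ≡ 1, so λ ≡ 8.
  x = λ² - 10 - 15 = 64 - 25 ≡ 5; y = λ·(10 - 5) - 0 ≡ 6. → (5, 6)
8P: (5, 6) + (15, 6). λ = (6 - 6)/(15 - 5) ≡ 0/10 mod 17. 10⁻¹ ≡ 12 (mod 17) since 10·12 = 120 ≡ 1, so λ ≡ 0.
  x = λ² - 5 - 15 = 0 - 20 ≡ 14; y = λ·(5 - 14) - 6 ≡ 11. → (14, 11)
9P: (14, 11) + (15, 6). λ = (6 - 11)/(15 - 14) ≡ 12/1 mod 17. 1⁻¹ ≡ 1 (mod 17), so λ ≡ 12.
  x = λ² - 14 - 15 = 144 - 29 ≡ 13; y = λ·(14 - 13) - 11 ≡ 1. → (13, 1)
10P: (13, 1) + (15, 6). λ = (6 - 1)/(15 - 13) ≡ 5/2 mod 17. 2⁻¹ ≡ 9 (mod 17) since 2·9 = 18 ≡ 1, so λ ≡ 11.
  x = λ² - 13 - 15 = 121 - 28 ≡ 8; y = λ·(13 - 8) - 1 ≡ 3. → (8, 3)
11P: (8, 3) + (15, 6). λ = (6 - 3)/(15 - 8) ≡ 3/7 mod 17. 7⁻¹ ≡ 5 (mod 17) since 7·5 = 35 ≡ 1, so λ ≡ 15.
  x = λ² - 8 - 15 = 225 - 23 ≡ 15; y = λ·(8 - 15) - 3 ≡ 11. → (15, 11)
12P: (15, 11) + (15, 6): same x and y₁ ≡ -y₂, so the sum is the point at infinity.
12P = the point at infinity, so the order is 12.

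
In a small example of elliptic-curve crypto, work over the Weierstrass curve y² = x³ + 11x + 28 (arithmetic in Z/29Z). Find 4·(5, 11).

(24, 15)

Write P = (5, 11).
Double-and-add on 4 = (100)₂. Start with P = (5, 11) for the leading 1-bit.
double: tangent at (5, 11): λ = (3·5² + 11)/(2·11) ≡ 28/22. 22⁻¹ ≡ 4 (mod 29), so λ ≡ 28·4 ≡ 25.
  x = λ² - 5 - 5 = 625 - 10 ≡ 6; y = λ·(5 - 6) - 11 ≡ 22. → (6, 22)
double: tangent at (6, 22): λ = (3·6² + 11)/(2·22) ≡ 3/15. 15⁻¹ ≡ 2 (mod 29) since 15·2 = 30 ≡ 1, so λ ≡ 3·2 ≡ 6.
  x = λ² - 6 - 6 = 36 - 12 ≡ 24; y = λ·(6 - 24) - 22 ≡ 15. → (24, 15)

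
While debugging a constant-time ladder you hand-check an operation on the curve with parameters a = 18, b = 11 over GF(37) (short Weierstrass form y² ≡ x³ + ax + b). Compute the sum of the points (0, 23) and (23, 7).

(7, 6)

(0, 23) + (23, 7). λ = (7 - 23)/(23 - 0) ≡ 21/23 mod 37. 23⁻¹ ≡ 29 (mod 37) since 23·29 = 667 ≡ 1, so λ ≡ 17.
  x = λ² - 0 - 23 = 289 - 23 ≡ 7; y = λ·(0 - 7) - 23 ≡ 6. → (7, 6)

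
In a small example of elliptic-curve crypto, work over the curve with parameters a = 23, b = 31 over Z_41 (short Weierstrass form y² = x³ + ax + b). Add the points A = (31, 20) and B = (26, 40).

(31, 20) + (26, 40). λ = (40 - 20)/(26 - 31) ≡ 20/36 mod 41. 36⁻¹ ≡ 8 (mod 41), so λ ≡ 37.
  x = λ² - 31 - 26 = 1369 - 57 ≡ 0; y = λ·(31 - 0) - 20 ≡ 20. → (0, 20)

(0, 20)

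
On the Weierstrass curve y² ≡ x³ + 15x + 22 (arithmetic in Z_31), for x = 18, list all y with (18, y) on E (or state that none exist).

none

x³ + 15x + 22 = 6124 ≡ 17 (mod 31).
17 is a non-residue mod 31; no y exists.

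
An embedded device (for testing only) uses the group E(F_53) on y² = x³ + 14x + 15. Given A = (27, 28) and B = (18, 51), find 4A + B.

First 4A:
Repeated addition: build up to 4A.
2A: tangent at (27, 28): λ = (3·27² + 14)/(2·28) ≡ 28/3. 3⁻¹ ≡ 18 (mod 53), so λ ≡ 28·18 ≡ 27.
  x = λ² - 27 - 27 = 729 - 54 ≡ 39; y = λ·(27 - 39) - 28 ≡ 19. → (39, 19)
3A: (39, 19) + (27, 28). λ = (28 - 19)/(27 - 39) ≡ 9/41 mod 53. 41⁻¹ ≡ 22 (mod 53) since 41·22 = 902 ≡ 1, so λ ≡ 39.
  x = λ² - 39 - 27 = 1521 - 66 ≡ 24; y = λ·(39 - 24) - 19 ≡ 36. → (24, 36)
4A: (24, 36) + (27, 28). λ = (28 - 36)/(27 - 24) ≡ 45/3 mod 53. 3⁻¹ ≡ 18 (mod 53) since 3·18 = 54 ≡ 1, so λ ≡ 15.
  x = λ² - 24 - 27 = 225 - 51 ≡ 15; y = λ·(24 - 15) - 36 ≡ 46. → (15, 46)
4A = (15, 46).
Finally 4A + B:
(15, 46) + (18, 51). λ = (51 - 46)/(18 - 15) ≡ 5/3 mod 53. 3⁻¹ ≡ 18 (mod 53) since 3·18 = 54 ≡ 1, so λ ≡ 37.
  x = λ² - 15 - 18 = 1369 - 33 ≡ 11; y = λ·(15 - 11) - 46 ≡ 49. → (11, 49)

(11, 49)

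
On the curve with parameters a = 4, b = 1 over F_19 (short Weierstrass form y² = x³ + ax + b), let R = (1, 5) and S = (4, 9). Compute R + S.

(1, 5) + (4, 9). λ = (9 - 5)/(4 - 1) ≡ 4/3 mod 19. 3⁻¹ ≡ 13 (mod 19) since 3·13 = 39 ≡ 1, so λ ≡ 14.
  x = λ² - 1 - 4 = 196 - 5 ≡ 1; y = λ·(1 - 1) - 5 ≡ 14. → (1, 14)

(1, 14)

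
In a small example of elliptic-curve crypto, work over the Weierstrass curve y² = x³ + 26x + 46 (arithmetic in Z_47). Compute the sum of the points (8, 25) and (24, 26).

(24, 21)

(8, 25) + (24, 26). λ = (26 - 25)/(24 - 8) ≡ 1/16 mod 47. 16⁻¹ ≡ 3 (mod 47) since 16·3 = 48 ≡ 1, so λ ≡ 3.
  x = λ² - 8 - 24 = 9 - 32 ≡ 24; y = λ·(8 - 24) - 25 ≡ 21. → (24, 21)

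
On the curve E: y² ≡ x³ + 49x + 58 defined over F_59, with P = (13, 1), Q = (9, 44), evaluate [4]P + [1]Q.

(2, 39)

First 4P:
Repeated addition: build up to 4P.
2P: tangent at (13, 1): λ = (3·13² + 49)/(2·1) ≡ 25/2. 2⁻¹ ≡ 30 (mod 59), so λ ≡ 25·30 ≡ 42.
  x = λ² - 13 - 13 = 1764 - 26 ≡ 27; y = λ·(13 - 27) - 1 ≡ 1. → (27, 1)
3P: (27, 1) + (13, 1). λ = (1 - 1)/(13 - 27) ≡ 0/45 mod 59. 45⁻¹ ≡ 21 (mod 59), so λ ≡ 0.
  x = λ² - 27 - 13 = 0 - 40 ≡ 19; y = λ·(27 - 19) - 1 ≡ 58. → (19, 58)
4P: (19, 58) + (13, 1). λ = (1 - 58)/(13 - 19) ≡ 2/53 mod 59. 53⁻¹ ≡ 49 (mod 59), so λ ≡ 39.
  x = λ² - 19 - 13 = 1521 - 32 ≡ 14; y = λ·(19 - 14) - 58 ≡ 19. → (14, 19)
4P = (14, 19).
Finally 4P + Q:
(14, 19) + (9, 44). λ = (44 - 19)/(9 - 14) ≡ 25/54 mod 59. 54⁻¹ ≡ 47 (mod 59), so λ ≡ 54.
  x = λ² - 14 - 9 = 2916 - 23 ≡ 2; y = λ·(14 - 2) - 19 ≡ 39. → (2, 39)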